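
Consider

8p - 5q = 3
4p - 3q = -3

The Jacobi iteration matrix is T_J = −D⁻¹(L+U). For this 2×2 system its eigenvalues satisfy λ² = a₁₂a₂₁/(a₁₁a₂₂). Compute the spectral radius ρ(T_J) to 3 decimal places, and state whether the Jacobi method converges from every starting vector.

a₁₂a₂₁/(a₁₁a₂₂) = (-5)·(4) / ((8)·(-3)) = 0.833333
ρ = √|0.833333| = √0.833333 = 0.913
ρ < 1, so Jacobi converges

0.913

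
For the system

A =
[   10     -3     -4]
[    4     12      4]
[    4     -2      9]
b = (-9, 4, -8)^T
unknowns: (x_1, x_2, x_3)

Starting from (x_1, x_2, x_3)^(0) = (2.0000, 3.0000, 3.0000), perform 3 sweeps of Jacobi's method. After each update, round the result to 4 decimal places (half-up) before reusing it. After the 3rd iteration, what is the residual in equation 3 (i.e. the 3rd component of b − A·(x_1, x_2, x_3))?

1.3753

Iteration 1:
  x_1 = (-9 - (-3)·3.0000 - (-4)·3.0000) / (10) = 1.2000
  x_2 = (4 - (4)·2.0000 - (4)·3.0000) / (12) = -1.3333
  x_3 = (-8 - (4)·2.0000 - (-2)·3.0000) / (9) = -1.1111
Iteration 2:
  x_1 = (-9 - (-3)·-1.3333 - (-4)·-1.1111) / (10) = -1.7444
  x_2 = (4 - (4)·1.2000 - (4)·-1.1111) / (12) = 0.3037
  x_3 = (-8 - (4)·1.2000 - (-2)·-1.3333) / (9) = -1.7185
Iteration 3:
  x_1 = (-9 - (-3)·0.3037 - (-4)·-1.7185) / (10) = -1.4963
  x_2 = (4 - (4)·-1.7444 - (4)·-1.7185) / (12) = 1.4876
  x_3 = (-8 - (4)·-1.7444 - (-2)·0.3037) / (9) = -0.0461
Residual b − A·x = (10.2414, -7.6816, 1.3753)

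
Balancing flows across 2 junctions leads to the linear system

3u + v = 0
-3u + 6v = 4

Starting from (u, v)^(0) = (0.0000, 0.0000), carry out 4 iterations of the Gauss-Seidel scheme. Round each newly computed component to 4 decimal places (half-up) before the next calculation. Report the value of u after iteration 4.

Iteration 1:
  u = (0 - (1)·0.0000) / (3) = 0.0000
  v = (4 - (-3)·0.0000) / (6) = 0.6667
Iteration 2:
  u = (0 - (1)·0.6667) / (3) = -0.2222
  v = (4 - (-3)·-0.2222) / (6) = 0.5556
Iteration 3:
  u = (0 - (1)·0.5556) / (3) = -0.1852
  v = (4 - (-3)·-0.1852) / (6) = 0.5741
Iteration 4:
  u = (0 - (1)·0.5741) / (3) = -0.1914
  v = (4 - (-3)·-0.1914) / (6) = 0.5710

-0.1914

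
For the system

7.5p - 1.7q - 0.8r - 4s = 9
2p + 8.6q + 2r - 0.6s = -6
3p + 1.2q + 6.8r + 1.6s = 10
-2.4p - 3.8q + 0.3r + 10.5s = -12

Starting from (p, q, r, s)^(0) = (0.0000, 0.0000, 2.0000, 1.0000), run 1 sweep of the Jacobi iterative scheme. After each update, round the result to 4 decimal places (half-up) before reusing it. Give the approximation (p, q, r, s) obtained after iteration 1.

Iteration 1:
  p = (9 - (-1.7)·0.0000 - (-0.8)·2.0000 - (-4)·1.0000) / (7.5) = 1.9467
  q = (-6 - (2)·0.0000 - (2)·2.0000 - (-0.6)·1.0000) / (8.6) = -1.0930
  r = (10 - (3)·0.0000 - (1.2)·0.0000 - (1.6)·1.0000) / (6.8) = 1.2353
  s = (-12 - (-2.4)·0.0000 - (-3.8)·0.0000 - (0.3)·2.0000) / (10.5) = -1.2000

(1.9467, -1.0930, 1.2353, -1.2000)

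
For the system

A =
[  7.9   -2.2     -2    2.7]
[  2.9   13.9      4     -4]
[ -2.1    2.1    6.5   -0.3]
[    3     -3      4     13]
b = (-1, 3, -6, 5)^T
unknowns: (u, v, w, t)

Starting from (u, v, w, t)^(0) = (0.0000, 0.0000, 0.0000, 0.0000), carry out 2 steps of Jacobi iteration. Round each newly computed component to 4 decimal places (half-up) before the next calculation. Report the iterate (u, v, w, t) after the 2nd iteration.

(-0.4316, 0.6186, -1.0159, 0.7477)

Iteration 1:
  u = (-1 - (-2.2)·0.0000 - (-2)·0.0000 - (2.7)·0.0000) / (7.9) = -0.1266
  v = (3 - (2.9)·0.0000 - (4)·0.0000 - (-4)·0.0000) / (13.9) = 0.2158
  w = (-6 - (-2.1)·0.0000 - (2.1)·0.0000 - (-0.3)·0.0000) / (6.5) = -0.9231
  t = (5 - (3)·0.0000 - (-3)·0.0000 - (4)·0.0000) / (13) = 0.3846
Iteration 2:
  u = (-1 - (-2.2)·0.2158 - (-2)·-0.9231 - (2.7)·0.3846) / (7.9) = -0.4316
  v = (3 - (2.9)·-0.1266 - (4)·-0.9231 - (-4)·0.3846) / (13.9) = 0.6186
  w = (-6 - (-2.1)·-0.1266 - (2.1)·0.2158 - (-0.3)·0.3846) / (6.5) = -1.0159
  t = (5 - (3)·-0.1266 - (-3)·0.2158 - (4)·-0.9231) / (13) = 0.7477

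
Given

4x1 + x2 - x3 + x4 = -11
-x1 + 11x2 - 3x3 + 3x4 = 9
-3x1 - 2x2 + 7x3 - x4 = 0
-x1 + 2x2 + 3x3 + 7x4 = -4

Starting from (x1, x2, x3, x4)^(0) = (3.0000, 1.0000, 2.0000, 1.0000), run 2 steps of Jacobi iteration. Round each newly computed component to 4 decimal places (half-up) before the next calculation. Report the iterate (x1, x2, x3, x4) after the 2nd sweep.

(-2.3409, 1.3864, -0.9726, -2.0886)

Iteration 1:
  x1 = (-11 - (1)·1.0000 - (-1)·2.0000 - (1)·1.0000) / (4) = -2.7500
  x2 = (9 - (-1)·3.0000 - (-3)·2.0000 - (3)·1.0000) / (11) = 1.3636
  x3 = (0 - (-3)·3.0000 - (-2)·1.0000 - (-1)·1.0000) / (7) = 1.7143
  x4 = (-4 - (-1)·3.0000 - (2)·1.0000 - (3)·2.0000) / (7) = -1.2857
Iteration 2:
  x1 = (-11 - (1)·1.3636 - (-1)·1.7143 - (1)·-1.2857) / (4) = -2.3409
  x2 = (9 - (-1)·-2.7500 - (-3)·1.7143 - (3)·-1.2857) / (11) = 1.3864
  x3 = (0 - (-3)·-2.7500 - (-2)·1.3636 - (-1)·-1.2857) / (7) = -0.9726
  x4 = (-4 - (-1)·-2.7500 - (2)·1.3636 - (3)·1.7143) / (7) = -2.0886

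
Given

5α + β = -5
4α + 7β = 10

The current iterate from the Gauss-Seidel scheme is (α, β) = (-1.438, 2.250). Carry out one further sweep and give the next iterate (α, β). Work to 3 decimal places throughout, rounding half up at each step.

(-1.450, 2.257)

One sweep:
  α = (-5 - (1)·2.250) / (5) = -1.450
  β = (10 - (4)·-1.450) / (7) = 2.257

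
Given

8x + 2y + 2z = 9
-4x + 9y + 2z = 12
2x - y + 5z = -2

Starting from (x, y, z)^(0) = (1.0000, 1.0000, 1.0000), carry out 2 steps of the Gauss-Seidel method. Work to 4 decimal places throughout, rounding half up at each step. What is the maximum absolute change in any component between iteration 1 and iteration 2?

0.4142

Iteration 1:
  x = (9 - (2)·1.0000 - (2)·1.0000) / (8) = 0.6250
  y = (12 - (-4)·0.6250 - (2)·1.0000) / (9) = 1.3889
  z = (-2 - (2)·0.6250 - (-1)·1.3889) / (5) = -0.3722
Iteration 2:
  x = (9 - (2)·1.3889 - (2)·-0.3722) / (8) = 0.8708
  y = (12 - (-4)·0.8708 - (2)·-0.3722) / (9) = 1.8031
  z = (-2 - (2)·0.8708 - (-1)·1.8031) / (5) = -0.3877
Change: (0.2458, 0.4142, -0.0155) → max |·| = 0.4142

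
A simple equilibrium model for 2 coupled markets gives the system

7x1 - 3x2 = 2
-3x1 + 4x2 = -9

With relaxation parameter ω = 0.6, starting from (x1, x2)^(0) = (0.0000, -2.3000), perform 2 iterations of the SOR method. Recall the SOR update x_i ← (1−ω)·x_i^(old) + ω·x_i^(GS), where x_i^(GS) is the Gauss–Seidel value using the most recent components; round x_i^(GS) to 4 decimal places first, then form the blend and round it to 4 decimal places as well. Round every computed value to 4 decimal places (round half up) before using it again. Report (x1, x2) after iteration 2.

Iteration 1:
  x1: GS value = (2 - (-3)·-2.3000) / (7) = -0.7000;  x1 ← (1−ω)·0.0000 + ω·-0.7000 = -0.4200
  x2: GS value = (-9 - (-3)·-0.4200) / (4) = -2.5650;  x2 ← (1−ω)·-2.3000 + ω·-2.5650 = -2.4590
Iteration 2:
  x1: GS value = (2 - (-3)·-2.4590) / (7) = -0.7681;  x1 ← (1−ω)·-0.4200 + ω·-0.7681 = -0.6289
  x2: GS value = (-9 - (-3)·-0.6289) / (4) = -2.7217;  x2 ← (1−ω)·-2.4590 + ω·-2.7217 = -2.6166

(-0.6289, -2.6166)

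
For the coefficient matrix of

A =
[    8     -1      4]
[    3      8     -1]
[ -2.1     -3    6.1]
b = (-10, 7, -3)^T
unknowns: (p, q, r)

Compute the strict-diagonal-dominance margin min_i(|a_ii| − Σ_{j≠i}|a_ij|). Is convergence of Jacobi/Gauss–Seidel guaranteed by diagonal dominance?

1

row 1: |8| − (1+4) = 3
row 2: |8| − (3+1) = 4
row 3: |6.1| − (2.1+3) = 1
minimum over rows = 1 → strictly diagonally dominant (convergence guaranteed)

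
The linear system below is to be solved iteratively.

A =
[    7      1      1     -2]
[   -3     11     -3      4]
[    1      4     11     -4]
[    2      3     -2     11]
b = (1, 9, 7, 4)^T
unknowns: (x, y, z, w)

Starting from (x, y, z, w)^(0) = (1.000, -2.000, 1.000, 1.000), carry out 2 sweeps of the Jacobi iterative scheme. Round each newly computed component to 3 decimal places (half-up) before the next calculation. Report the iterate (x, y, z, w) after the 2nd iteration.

(0.026, 1.090, 0.551, 0.285)

Iteration 1:
  x = (1 - (1)·-2.000 - (1)·1.000 - (-2)·1.000) / (7) = 0.571
  y = (9 - (-3)·1.000 - (-3)·1.000 - (4)·1.000) / (11) = 1.000
  z = (7 - (1)·1.000 - (4)·-2.000 - (-4)·1.000) / (11) = 1.636
  w = (4 - (2)·1.000 - (3)·-2.000 - (-2)·1.000) / (11) = 0.909
Iteration 2:
  x = (1 - (1)·1.000 - (1)·1.636 - (-2)·0.909) / (7) = 0.026
  y = (9 - (-3)·0.571 - (-3)·1.636 - (4)·0.909) / (11) = 1.090
  z = (7 - (1)·0.571 - (4)·1.000 - (-4)·0.909) / (11) = 0.551
  w = (4 - (2)·0.571 - (3)·1.000 - (-2)·1.636) / (11) = 0.285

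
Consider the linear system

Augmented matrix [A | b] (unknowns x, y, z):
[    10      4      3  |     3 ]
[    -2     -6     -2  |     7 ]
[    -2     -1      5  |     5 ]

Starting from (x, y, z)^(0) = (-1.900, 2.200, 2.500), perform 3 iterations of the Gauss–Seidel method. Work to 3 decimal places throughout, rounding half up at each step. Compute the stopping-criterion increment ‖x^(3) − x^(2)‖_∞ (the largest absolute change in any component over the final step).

Iteration 1:
  x = (3 - (4)·2.200 - (3)·2.500) / (10) = -1.330
  y = (7 - (-2)·-1.330 - (-2)·2.500) / (-6) = -1.557
  z = (5 - (-2)·-1.330 - (-1)·-1.557) / (5) = 0.157
Iteration 2:
  x = (3 - (4)·-1.557 - (3)·0.157) / (10) = 0.876
  y = (7 - (-2)·0.876 - (-2)·0.157) / (-6) = -1.511
  z = (5 - (-2)·0.876 - (-1)·-1.511) / (5) = 1.048
Iteration 3:
  x = (3 - (4)·-1.511 - (3)·1.048) / (10) = 0.590
  y = (7 - (-2)·0.590 - (-2)·1.048) / (-6) = -1.713
  z = (5 - (-2)·0.590 - (-1)·-1.713) / (5) = 0.893
Change: (-0.286, -0.202, -0.155) → max |·| = 0.286

0.286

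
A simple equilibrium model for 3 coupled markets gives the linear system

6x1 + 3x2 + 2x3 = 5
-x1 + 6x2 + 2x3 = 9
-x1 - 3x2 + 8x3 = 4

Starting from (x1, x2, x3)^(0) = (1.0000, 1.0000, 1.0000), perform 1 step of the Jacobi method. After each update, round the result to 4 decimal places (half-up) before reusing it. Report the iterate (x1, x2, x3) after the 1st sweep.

Iteration 1:
  x1 = (5 - (3)·1.0000 - (2)·1.0000) / (6) = 0.0000
  x2 = (9 - (-1)·1.0000 - (2)·1.0000) / (6) = 1.3333
  x3 = (4 - (-1)·1.0000 - (-3)·1.0000) / (8) = 1.0000

(0.0000, 1.3333, 1.0000)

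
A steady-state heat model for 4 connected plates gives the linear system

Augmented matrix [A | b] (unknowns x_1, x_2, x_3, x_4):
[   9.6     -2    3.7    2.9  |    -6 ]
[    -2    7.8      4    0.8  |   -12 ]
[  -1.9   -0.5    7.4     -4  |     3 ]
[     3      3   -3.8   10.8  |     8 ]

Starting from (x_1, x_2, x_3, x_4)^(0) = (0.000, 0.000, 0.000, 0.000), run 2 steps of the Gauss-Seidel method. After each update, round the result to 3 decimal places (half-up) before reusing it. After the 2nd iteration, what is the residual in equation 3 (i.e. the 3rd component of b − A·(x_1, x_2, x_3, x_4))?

2.155

Iteration 1:
  x_1 = (-6 - (-2)·0.000 - (3.7)·0.000 - (2.9)·0.000) / (9.6) = -0.625
  x_2 = (-12 - (-2)·-0.625 - (4)·0.000 - (0.8)·0.000) / (7.8) = -1.699
  x_3 = (3 - (-1.9)·-0.625 - (-0.5)·-1.699 - (-4)·0.000) / (7.4) = 0.130
  x_4 = (8 - (3)·-0.625 - (3)·-1.699 - (-3.8)·0.130) / (10.8) = 1.432
Iteration 2:
  x_1 = (-6 - (-2)·-1.699 - (3.7)·0.130 - (2.9)·1.432) / (9.6) = -1.462
  x_2 = (-12 - (-2)·-1.462 - (4)·0.130 - (0.8)·1.432) / (7.8) = -2.127
  x_3 = (3 - (-1.9)·-1.462 - (-0.5)·-2.127 - (-4)·1.432) / (7.4) = 0.660
  x_4 = (8 - (3)·-1.462 - (3)·-2.127 - (-3.8)·0.660) / (10.8) = 1.970
Residual b − A·x = (-4.374, -2.549, 2.155, -0.001)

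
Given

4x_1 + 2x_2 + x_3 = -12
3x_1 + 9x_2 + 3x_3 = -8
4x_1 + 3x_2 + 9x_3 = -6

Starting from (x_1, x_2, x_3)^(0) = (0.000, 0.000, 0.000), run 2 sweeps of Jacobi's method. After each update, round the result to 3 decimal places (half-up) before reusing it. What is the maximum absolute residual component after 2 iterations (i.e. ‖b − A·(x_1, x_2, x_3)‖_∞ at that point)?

6.719

Iteration 1:
  x_1 = (-12 - (2)·0.000 - (1)·0.000) / (4) = -3.000
  x_2 = (-8 - (3)·0.000 - (3)·0.000) / (9) = -0.889
  x_3 = (-6 - (4)·0.000 - (3)·0.000) / (9) = -0.667
Iteration 2:
  x_1 = (-12 - (2)·-0.889 - (1)·-0.667) / (4) = -2.389
  x_2 = (-8 - (3)·-3.000 - (3)·-0.667) / (9) = 0.333
  x_3 = (-6 - (4)·-3.000 - (3)·-0.889) / (9) = 0.963
Residual b − A·x = (-4.073, -6.719, -6.110); ∞-norm = 6.719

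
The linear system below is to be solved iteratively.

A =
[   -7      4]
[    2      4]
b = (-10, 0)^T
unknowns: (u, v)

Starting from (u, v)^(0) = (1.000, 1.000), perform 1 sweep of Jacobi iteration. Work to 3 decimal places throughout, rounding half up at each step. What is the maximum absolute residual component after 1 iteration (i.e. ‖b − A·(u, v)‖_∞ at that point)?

6.000

Iteration 1:
  u = (-10 - (4)·1.000) / (-7) = 2.000
  v = (0 - (2)·1.000) / (4) = -0.500
Residual b − A·x = (6.000, -2.000); ∞-norm = 6.000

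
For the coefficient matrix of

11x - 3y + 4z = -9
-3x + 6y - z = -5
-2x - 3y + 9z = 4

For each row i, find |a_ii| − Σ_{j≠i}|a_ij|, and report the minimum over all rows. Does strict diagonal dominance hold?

2

row 1: |11| − (3+4) = 4
row 2: |6| − (3+1) = 2
row 3: |9| − (2+3) = 4
minimum over rows = 2 → strictly diagonally dominant (convergence guaranteed)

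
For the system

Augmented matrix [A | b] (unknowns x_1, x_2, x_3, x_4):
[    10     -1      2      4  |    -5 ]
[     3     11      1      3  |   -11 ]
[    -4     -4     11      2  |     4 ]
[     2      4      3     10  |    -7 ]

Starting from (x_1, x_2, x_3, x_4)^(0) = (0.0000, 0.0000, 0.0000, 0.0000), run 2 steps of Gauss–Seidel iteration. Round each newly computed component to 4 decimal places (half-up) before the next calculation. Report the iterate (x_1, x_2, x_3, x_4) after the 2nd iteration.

(-0.4740, -0.8001, -0.0606, -0.2670)

Iteration 1:
  x_1 = (-5 - (-1)·0.0000 - (2)·0.0000 - (4)·0.0000) / (10) = -0.5000
  x_2 = (-11 - (3)·-0.5000 - (1)·0.0000 - (3)·0.0000) / (11) = -0.8636
  x_3 = (4 - (-4)·-0.5000 - (-4)·-0.8636 - (2)·0.0000) / (11) = -0.1322
  x_4 = (-7 - (2)·-0.5000 - (4)·-0.8636 - (3)·-0.1322) / (10) = -0.2149
Iteration 2:
  x_1 = (-5 - (-1)·-0.8636 - (2)·-0.1322 - (4)·-0.2149) / (10) = -0.4740
  x_2 = (-11 - (3)·-0.4740 - (1)·-0.1322 - (3)·-0.2149) / (11) = -0.8001
  x_3 = (4 - (-4)·-0.4740 - (-4)·-0.8001 - (2)·-0.2149) / (11) = -0.0606
  x_4 = (-7 - (2)·-0.4740 - (4)·-0.8001 - (3)·-0.0606) / (10) = -0.2670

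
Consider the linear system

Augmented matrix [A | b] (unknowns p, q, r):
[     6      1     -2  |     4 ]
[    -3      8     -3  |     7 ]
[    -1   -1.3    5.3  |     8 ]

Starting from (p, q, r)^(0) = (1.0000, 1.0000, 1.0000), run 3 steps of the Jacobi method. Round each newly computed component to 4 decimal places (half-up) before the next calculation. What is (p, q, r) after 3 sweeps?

(1.0357, 2.0408, 2.1764)

Iteration 1:
  p = (4 - (1)·1.0000 - (-2)·1.0000) / (6) = 0.8333
  q = (7 - (-3)·1.0000 - (-3)·1.0000) / (8) = 1.6250
  r = (8 - (-1)·1.0000 - (-1.3)·1.0000) / (5.3) = 1.9434
Iteration 2:
  p = (4 - (1)·1.6250 - (-2)·1.9434) / (6) = 1.0436
  q = (7 - (-3)·0.8333 - (-3)·1.9434) / (8) = 1.9163
  r = (8 - (-1)·0.8333 - (-1.3)·1.6250) / (5.3) = 2.0652
Iteration 3:
  p = (4 - (1)·1.9163 - (-2)·2.0652) / (6) = 1.0357
  q = (7 - (-3)·1.0436 - (-3)·2.0652) / (8) = 2.0408
  r = (8 - (-1)·1.0436 - (-1.3)·1.9163) / (5.3) = 2.1764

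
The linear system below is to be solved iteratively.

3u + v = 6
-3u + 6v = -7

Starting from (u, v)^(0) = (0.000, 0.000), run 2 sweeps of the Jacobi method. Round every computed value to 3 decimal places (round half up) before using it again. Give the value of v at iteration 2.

-0.167

Iteration 1:
  u = (6 - (1)·0.000) / (3) = 2.000
  v = (-7 - (-3)·0.000) / (6) = -1.167
Iteration 2:
  u = (6 - (1)·-1.167) / (3) = 2.389
  v = (-7 - (-3)·2.000) / (6) = -0.167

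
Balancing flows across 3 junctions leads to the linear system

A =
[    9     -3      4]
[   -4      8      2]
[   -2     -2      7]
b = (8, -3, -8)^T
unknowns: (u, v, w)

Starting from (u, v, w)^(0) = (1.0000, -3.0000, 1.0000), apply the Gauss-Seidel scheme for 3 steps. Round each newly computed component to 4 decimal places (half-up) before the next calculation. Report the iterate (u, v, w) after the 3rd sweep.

Iteration 1:
  u = (8 - (-3)·-3.0000 - (4)·1.0000) / (9) = -0.5556
  v = (-3 - (-4)·-0.5556 - (2)·1.0000) / (8) = -0.9028
  w = (-8 - (-2)·-0.5556 - (-2)·-0.9028) / (7) = -1.5595
Iteration 2:
  u = (8 - (-3)·-0.9028 - (4)·-1.5595) / (9) = 1.2811
  v = (-3 - (-4)·1.2811 - (2)·-1.5595) / (8) = 0.6554
  w = (-8 - (-2)·1.2811 - (-2)·0.6554) / (7) = -0.5896
Iteration 3:
  u = (8 - (-3)·0.6554 - (4)·-0.5896) / (9) = 1.3694
  v = (-3 - (-4)·1.3694 - (2)·-0.5896) / (8) = 0.4571
  w = (-8 - (-2)·1.3694 - (-2)·0.4571) / (7) = -0.6210

(1.3694, 0.4571, -0.6210)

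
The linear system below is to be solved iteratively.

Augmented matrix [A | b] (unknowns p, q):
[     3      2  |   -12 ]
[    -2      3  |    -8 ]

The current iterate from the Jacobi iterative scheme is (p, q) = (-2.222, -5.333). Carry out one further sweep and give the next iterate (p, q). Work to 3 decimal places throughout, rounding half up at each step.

One sweep:
  p = (-12 - (2)·-5.333) / (3) = -0.445
  q = (-8 - (-2)·-2.222) / (3) = -4.148

(-0.445, -4.148)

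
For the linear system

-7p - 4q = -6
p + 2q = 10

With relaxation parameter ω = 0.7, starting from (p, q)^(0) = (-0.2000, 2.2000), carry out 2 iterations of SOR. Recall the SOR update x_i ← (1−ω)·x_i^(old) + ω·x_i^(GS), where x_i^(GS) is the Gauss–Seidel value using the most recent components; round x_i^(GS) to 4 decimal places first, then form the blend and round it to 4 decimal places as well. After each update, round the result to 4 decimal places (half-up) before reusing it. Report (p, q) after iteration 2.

(-1.2136, 5.2085)

Iteration 1:
  p: GS value = (-6 - (-4)·2.2000) / (-7) = -0.4000;  p ← (1−ω)·-0.2000 + ω·-0.4000 = -0.3400
  q: GS value = (10 - (1)·-0.3400) / (2) = 5.1700;  q ← (1−ω)·2.2000 + ω·5.1700 = 4.2790
Iteration 2:
  p: GS value = (-6 - (-4)·4.2790) / (-7) = -1.5880;  p ← (1−ω)·-0.3400 + ω·-1.5880 = -1.2136
  q: GS value = (10 - (1)·-1.2136) / (2) = 5.6068;  q ← (1−ω)·4.2790 + ω·5.6068 = 5.2085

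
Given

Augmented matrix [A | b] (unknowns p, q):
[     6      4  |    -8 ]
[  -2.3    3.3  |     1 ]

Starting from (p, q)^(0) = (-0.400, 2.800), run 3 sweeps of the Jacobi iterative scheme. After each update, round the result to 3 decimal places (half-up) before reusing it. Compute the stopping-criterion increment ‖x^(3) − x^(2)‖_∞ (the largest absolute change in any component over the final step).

1.300

Iteration 1:
  p = (-8 - (4)·2.800) / (6) = -3.200
  q = (1 - (-2.3)·-0.400) / (3.3) = 0.024
Iteration 2:
  p = (-8 - (4)·0.024) / (6) = -1.349
  q = (1 - (-2.3)·-3.200) / (3.3) = -1.927
Iteration 3:
  p = (-8 - (4)·-1.927) / (6) = -0.049
  q = (1 - (-2.3)·-1.349) / (3.3) = -0.637
Change: (1.300, 1.290) → max |·| = 1.300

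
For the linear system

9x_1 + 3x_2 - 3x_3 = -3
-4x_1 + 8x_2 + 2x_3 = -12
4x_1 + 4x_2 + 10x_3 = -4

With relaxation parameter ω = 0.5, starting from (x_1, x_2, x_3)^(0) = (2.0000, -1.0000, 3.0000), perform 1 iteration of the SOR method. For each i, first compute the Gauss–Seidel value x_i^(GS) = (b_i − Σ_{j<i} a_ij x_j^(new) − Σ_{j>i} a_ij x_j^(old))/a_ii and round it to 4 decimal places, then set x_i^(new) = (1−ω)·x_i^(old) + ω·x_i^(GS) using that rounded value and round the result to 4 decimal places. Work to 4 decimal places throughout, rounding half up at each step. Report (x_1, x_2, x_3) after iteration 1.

Iteration 1:
  x_1: GS value = (-3 - (3)·-1.0000 - (-3)·3.0000) / (9) = 1.0000;  x_1 ← (1−ω)·2.0000 + ω·1.0000 = 1.5000
  x_2: GS value = (-12 - (-4)·1.5000 - (2)·3.0000) / (8) = -1.5000;  x_2 ← (1−ω)·-1.0000 + ω·-1.5000 = -1.2500
  x_3: GS value = (-4 - (4)·1.5000 - (4)·-1.2500) / (10) = -0.5000;  x_3 ← (1−ω)·3.0000 + ω·-0.5000 = 1.2500

(1.5000, -1.2500, 1.2500)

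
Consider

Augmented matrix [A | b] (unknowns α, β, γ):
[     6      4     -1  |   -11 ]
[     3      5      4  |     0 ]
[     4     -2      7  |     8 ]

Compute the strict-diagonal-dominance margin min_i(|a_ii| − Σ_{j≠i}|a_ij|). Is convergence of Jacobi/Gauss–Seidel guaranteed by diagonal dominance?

row 1: |6| − (4+1) = 1
row 2: |5| − (3+4) = -2
row 3: |7| − (4+2) = 1
minimum over rows = -2 → not strictly diagonally dominant

-2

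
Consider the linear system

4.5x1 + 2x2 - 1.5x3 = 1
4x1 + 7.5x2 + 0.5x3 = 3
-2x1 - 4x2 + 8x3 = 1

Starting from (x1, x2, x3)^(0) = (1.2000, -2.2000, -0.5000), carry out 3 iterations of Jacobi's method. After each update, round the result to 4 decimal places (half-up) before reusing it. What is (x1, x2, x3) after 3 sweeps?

Iteration 1:
  x1 = (1 - (2)·-2.2000 - (-1.5)·-0.5000) / (4.5) = 1.0333
  x2 = (3 - (4)·1.2000 - (0.5)·-0.5000) / (7.5) = -0.2067
  x3 = (1 - (-2)·1.2000 - (-4)·-2.2000) / (8) = -0.6750
Iteration 2:
  x1 = (1 - (2)·-0.2067 - (-1.5)·-0.6750) / (4.5) = 0.0891
  x2 = (3 - (4)·1.0333 - (0.5)·-0.6750) / (7.5) = -0.1061
  x3 = (1 - (-2)·1.0333 - (-4)·-0.2067) / (8) = 0.2800
Iteration 3:
  x1 = (1 - (2)·-0.1061 - (-1.5)·0.2800) / (4.5) = 0.3627
  x2 = (3 - (4)·0.0891 - (0.5)·0.2800) / (7.5) = 0.3338
  x3 = (1 - (-2)·0.0891 - (-4)·-0.1061) / (8) = 0.0942

(0.3627, 0.3338, 0.0942)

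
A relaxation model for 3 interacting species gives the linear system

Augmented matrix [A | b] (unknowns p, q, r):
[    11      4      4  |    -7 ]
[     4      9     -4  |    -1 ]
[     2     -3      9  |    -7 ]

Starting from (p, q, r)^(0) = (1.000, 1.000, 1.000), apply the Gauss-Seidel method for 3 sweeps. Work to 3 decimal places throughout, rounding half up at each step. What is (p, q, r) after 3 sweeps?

Iteration 1:
  p = (-7 - (4)·1.000 - (4)·1.000) / (11) = -1.364
  q = (-1 - (4)·-1.364 - (-4)·1.000) / (9) = 0.940
  r = (-7 - (2)·-1.364 - (-3)·0.940) / (9) = -0.161
Iteration 2:
  p = (-7 - (4)·0.940 - (4)·-0.161) / (11) = -0.920
  q = (-1 - (4)·-0.920 - (-4)·-0.161) / (9) = 0.226
  r = (-7 - (2)·-0.920 - (-3)·0.226) / (9) = -0.498
Iteration 3:
  p = (-7 - (4)·0.226 - (4)·-0.498) / (11) = -0.537
  q = (-1 - (4)·-0.537 - (-4)·-0.498) / (9) = -0.094
  r = (-7 - (2)·-0.537 - (-3)·-0.094) / (9) = -0.690

(-0.537, -0.094, -0.690)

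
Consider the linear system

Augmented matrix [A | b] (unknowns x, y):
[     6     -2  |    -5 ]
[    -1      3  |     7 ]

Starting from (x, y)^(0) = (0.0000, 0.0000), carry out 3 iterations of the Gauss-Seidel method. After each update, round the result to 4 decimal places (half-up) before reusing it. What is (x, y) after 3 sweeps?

(-0.0720, 2.3093)

Iteration 1:
  x = (-5 - (-2)·0.0000) / (6) = -0.8333
  y = (7 - (-1)·-0.8333) / (3) = 2.0556
Iteration 2:
  x = (-5 - (-2)·2.0556) / (6) = -0.1481
  y = (7 - (-1)·-0.1481) / (3) = 2.2840
Iteration 3:
  x = (-5 - (-2)·2.2840) / (6) = -0.0720
  y = (7 - (-1)·-0.0720) / (3) = 2.3093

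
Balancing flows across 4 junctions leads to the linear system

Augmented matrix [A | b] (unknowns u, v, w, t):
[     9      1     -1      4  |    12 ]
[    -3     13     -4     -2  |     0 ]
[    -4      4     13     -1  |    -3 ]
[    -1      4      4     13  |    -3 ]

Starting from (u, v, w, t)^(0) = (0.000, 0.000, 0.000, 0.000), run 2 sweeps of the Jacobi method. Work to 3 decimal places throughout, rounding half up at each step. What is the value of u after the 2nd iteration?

Iteration 1:
  u = (12 - (1)·0.000 - (-1)·0.000 - (4)·0.000) / (9) = 1.333
  v = (0 - (-3)·0.000 - (-4)·0.000 - (-2)·0.000) / (13) = 0.000
  w = (-3 - (-4)·0.000 - (4)·0.000 - (-1)·0.000) / (13) = -0.231
  t = (-3 - (-1)·0.000 - (4)·0.000 - (4)·0.000) / (13) = -0.231
Iteration 2:
  u = (12 - (1)·0.000 - (-1)·-0.231 - (4)·-0.231) / (9) = 1.410
  v = (0 - (-3)·1.333 - (-4)·-0.231 - (-2)·-0.231) / (13) = 0.201
  w = (-3 - (-4)·1.333 - (4)·0.000 - (-1)·-0.231) / (13) = 0.162
  t = (-3 - (-1)·1.333 - (4)·0.000 - (4)·-0.231) / (13) = -0.057

1.410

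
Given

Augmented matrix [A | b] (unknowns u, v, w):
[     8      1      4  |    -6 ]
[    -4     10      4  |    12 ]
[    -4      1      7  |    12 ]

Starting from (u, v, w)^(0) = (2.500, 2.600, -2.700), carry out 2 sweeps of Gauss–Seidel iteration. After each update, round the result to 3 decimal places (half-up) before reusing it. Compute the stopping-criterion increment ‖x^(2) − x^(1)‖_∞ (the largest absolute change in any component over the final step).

Iteration 1:
  u = (-6 - (1)·2.600 - (4)·-2.700) / (8) = 0.275
  v = (12 - (-4)·0.275 - (4)·-2.700) / (10) = 2.390
  w = (12 - (-4)·0.275 - (1)·2.390) / (7) = 1.530
Iteration 2:
  u = (-6 - (1)·2.390 - (4)·1.530) / (8) = -1.814
  v = (12 - (-4)·-1.814 - (4)·1.530) / (10) = -0.138
  w = (12 - (-4)·-1.814 - (1)·-0.138) / (7) = 0.697
Change: (-2.089, -2.528, -0.833) → max |·| = 2.528

2.528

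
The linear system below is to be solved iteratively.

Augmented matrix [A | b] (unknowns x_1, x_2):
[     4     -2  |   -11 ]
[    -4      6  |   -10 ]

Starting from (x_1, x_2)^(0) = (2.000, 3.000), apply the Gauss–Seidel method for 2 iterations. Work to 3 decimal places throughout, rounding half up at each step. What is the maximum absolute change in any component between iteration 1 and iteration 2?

Iteration 1:
  x_1 = (-11 - (-2)·3.000) / (4) = -1.250
  x_2 = (-10 - (-4)·-1.250) / (6) = -2.500
Iteration 2:
  x_1 = (-11 - (-2)·-2.500) / (4) = -4.000
  x_2 = (-10 - (-4)·-4.000) / (6) = -4.333
Change: (-2.750, -1.833) → max |·| = 2.750

2.750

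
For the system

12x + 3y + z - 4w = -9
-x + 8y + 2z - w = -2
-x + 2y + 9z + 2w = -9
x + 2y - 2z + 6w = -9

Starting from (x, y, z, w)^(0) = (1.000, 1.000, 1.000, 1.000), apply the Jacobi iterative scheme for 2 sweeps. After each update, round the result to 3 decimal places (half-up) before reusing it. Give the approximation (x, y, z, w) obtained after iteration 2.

(-1.132, -0.219, -0.657, -1.736)

Iteration 1:
  x = (-9 - (3)·1.000 - (1)·1.000 - (-4)·1.000) / (12) = -0.750
  y = (-2 - (-1)·1.000 - (2)·1.000 - (-1)·1.000) / (8) = -0.250
  z = (-9 - (-1)·1.000 - (2)·1.000 - (2)·1.000) / (9) = -1.333
  w = (-9 - (1)·1.000 - (2)·1.000 - (-2)·1.000) / (6) = -1.667
Iteration 2:
  x = (-9 - (3)·-0.250 - (1)·-1.333 - (-4)·-1.667) / (12) = -1.132
  y = (-2 - (-1)·-0.750 - (2)·-1.333 - (-1)·-1.667) / (8) = -0.219
  z = (-9 - (-1)·-0.750 - (2)·-0.250 - (2)·-1.667) / (9) = -0.657
  w = (-9 - (1)·-0.750 - (2)·-0.250 - (-2)·-1.333) / (6) = -1.736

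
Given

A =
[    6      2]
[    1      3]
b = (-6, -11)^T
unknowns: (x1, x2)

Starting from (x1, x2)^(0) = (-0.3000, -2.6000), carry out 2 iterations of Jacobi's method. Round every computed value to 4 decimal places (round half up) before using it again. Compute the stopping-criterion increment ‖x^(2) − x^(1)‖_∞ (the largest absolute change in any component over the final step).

Iteration 1:
  x1 = (-6 - (2)·-2.6000) / (6) = -0.1333
  x2 = (-11 - (1)·-0.3000) / (3) = -3.5667
Iteration 2:
  x1 = (-6 - (2)·-3.5667) / (6) = 0.1889
  x2 = (-11 - (1)·-0.1333) / (3) = -3.6222
Change: (0.3222, -0.0555) → max |·| = 0.3222

0.3222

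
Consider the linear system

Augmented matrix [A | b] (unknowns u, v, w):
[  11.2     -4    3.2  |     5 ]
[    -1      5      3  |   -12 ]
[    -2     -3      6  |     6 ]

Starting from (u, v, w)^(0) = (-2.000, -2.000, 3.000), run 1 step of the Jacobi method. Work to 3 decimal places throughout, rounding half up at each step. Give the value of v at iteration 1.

Iteration 1:
  u = (5 - (-4)·-2.000 - (3.2)·3.000) / (11.2) = -1.125
  v = (-12 - (-1)·-2.000 - (3)·3.000) / (5) = -4.600
  w = (6 - (-2)·-2.000 - (-3)·-2.000) / (6) = -0.667

-4.600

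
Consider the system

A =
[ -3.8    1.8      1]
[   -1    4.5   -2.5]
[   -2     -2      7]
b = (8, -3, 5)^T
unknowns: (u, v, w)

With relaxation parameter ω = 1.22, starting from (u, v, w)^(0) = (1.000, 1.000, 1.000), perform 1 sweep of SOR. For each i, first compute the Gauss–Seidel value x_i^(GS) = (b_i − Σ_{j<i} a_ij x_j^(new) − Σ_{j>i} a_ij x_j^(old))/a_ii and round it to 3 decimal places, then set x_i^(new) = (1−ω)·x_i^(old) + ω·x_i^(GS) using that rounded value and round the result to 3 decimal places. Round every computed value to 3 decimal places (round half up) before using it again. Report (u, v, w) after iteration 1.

(-1.889, -0.868, -0.309)

Iteration 1:
  u: GS value = (8 - (1.8)·1.000 - (1)·1.000) / (-3.8) = -1.368;  u ← (1−ω)·1.000 + ω·-1.368 = -1.889
  v: GS value = (-3 - (-1)·-1.889 - (-2.5)·1.000) / (4.5) = -0.531;  v ← (1−ω)·1.000 + ω·-0.531 = -0.868
  w: GS value = (5 - (-2)·-1.889 - (-2)·-0.868) / (7) = -0.073;  w ← (1−ω)·1.000 + ω·-0.073 = -0.309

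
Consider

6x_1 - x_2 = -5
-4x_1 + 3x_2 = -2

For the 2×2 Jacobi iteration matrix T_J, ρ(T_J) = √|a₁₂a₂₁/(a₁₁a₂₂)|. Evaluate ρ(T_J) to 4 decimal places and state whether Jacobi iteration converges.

a₁₂a₂₁/(a₁₁a₂₂) = (-1)·(-4) / ((6)·(3)) = 0.222222
ρ = √|0.222222| = √0.222222 = 0.4714
ρ < 1, so Jacobi converges

0.4714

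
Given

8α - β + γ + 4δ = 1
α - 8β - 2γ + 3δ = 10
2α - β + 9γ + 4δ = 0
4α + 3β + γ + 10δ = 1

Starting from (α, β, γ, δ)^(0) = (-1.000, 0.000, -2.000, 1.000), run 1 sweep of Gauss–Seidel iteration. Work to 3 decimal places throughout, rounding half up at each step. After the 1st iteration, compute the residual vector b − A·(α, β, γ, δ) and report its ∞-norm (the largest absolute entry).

5.138

Iteration 1:
  α = (1 - (-1)·0.000 - (1)·-2.000 - (4)·1.000) / (8) = -0.125
  β = (10 - (1)·-0.125 - (-2)·-2.000 - (3)·1.000) / (-8) = -0.391
  γ = (0 - (2)·-0.125 - (-1)·-0.391 - (4)·1.000) / (9) = -0.460
  δ = (1 - (4)·-0.125 - (3)·-0.391 - (1)·-0.460) / (10) = 0.313
Residual b − A·x = (0.817, 5.138, 2.747, 0.003); ∞-norm = 5.138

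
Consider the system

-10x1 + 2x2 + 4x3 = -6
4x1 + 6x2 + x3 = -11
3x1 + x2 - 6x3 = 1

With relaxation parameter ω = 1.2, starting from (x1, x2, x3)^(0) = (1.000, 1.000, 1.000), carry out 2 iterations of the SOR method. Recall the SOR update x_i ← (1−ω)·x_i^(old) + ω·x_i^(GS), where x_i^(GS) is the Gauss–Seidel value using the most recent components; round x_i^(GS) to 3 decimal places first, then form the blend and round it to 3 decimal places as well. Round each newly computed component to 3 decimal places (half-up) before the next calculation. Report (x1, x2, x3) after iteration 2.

(-0.570, -0.951, -0.657)

Iteration 1:
  x1: GS value = (-6 - (2)·1.000 - (4)·1.000) / (-10) = 1.200;  x1 ← (1−ω)·1.000 + ω·1.200 = 1.240
  x2: GS value = (-11 - (4)·1.240 - (1)·1.000) / (6) = -2.827;  x2 ← (1−ω)·1.000 + ω·-2.827 = -3.592
  x3: GS value = (1 - (3)·1.240 - (1)·-3.592) / (-6) = -0.145;  x3 ← (1−ω)·1.000 + ω·-0.145 = -0.374
Iteration 2:
  x1: GS value = (-6 - (2)·-3.592 - (4)·-0.374) / (-10) = -0.268;  x1 ← (1−ω)·1.240 + ω·-0.268 = -0.570
  x2: GS value = (-11 - (4)·-0.570 - (1)·-0.374) / (6) = -1.391;  x2 ← (1−ω)·-3.592 + ω·-1.391 = -0.951
  x3: GS value = (1 - (3)·-0.570 - (1)·-0.951) / (-6) = -0.610;  x3 ← (1−ω)·-0.374 + ω·-0.610 = -0.657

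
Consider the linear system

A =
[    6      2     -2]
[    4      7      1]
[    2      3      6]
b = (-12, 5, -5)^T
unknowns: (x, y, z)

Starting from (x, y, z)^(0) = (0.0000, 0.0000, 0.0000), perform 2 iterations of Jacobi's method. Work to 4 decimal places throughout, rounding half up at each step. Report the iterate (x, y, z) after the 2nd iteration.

(-2.5159, 1.9762, -0.5238)

Iteration 1:
  x = (-12 - (2)·0.0000 - (-2)·0.0000) / (6) = -2.0000
  y = (5 - (4)·0.0000 - (1)·0.0000) / (7) = 0.7143
  z = (-5 - (2)·0.0000 - (3)·0.0000) / (6) = -0.8333
Iteration 2:
  x = (-12 - (2)·0.7143 - (-2)·-0.8333) / (6) = -2.5159
  y = (5 - (4)·-2.0000 - (1)·-0.8333) / (7) = 1.9762
  z = (-5 - (2)·-2.0000 - (3)·0.7143) / (6) = -0.5238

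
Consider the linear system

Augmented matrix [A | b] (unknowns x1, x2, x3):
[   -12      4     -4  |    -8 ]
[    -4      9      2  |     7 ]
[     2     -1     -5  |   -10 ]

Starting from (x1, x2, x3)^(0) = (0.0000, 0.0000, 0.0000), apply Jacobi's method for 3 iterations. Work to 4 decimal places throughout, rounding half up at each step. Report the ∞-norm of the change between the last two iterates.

Iteration 1:
  x1 = (-8 - (4)·0.0000 - (-4)·0.0000) / (-12) = 0.6667
  x2 = (7 - (-4)·0.0000 - (2)·0.0000) / (9) = 0.7778
  x3 = (-10 - (2)·0.0000 - (-1)·0.0000) / (-5) = 2.0000
Iteration 2:
  x1 = (-8 - (4)·0.7778 - (-4)·2.0000) / (-12) = 0.2593
  x2 = (7 - (-4)·0.6667 - (2)·2.0000) / (9) = 0.6296
  x3 = (-10 - (2)·0.6667 - (-1)·0.7778) / (-5) = 2.1111
Iteration 3:
  x1 = (-8 - (4)·0.6296 - (-4)·2.1111) / (-12) = 0.1728
  x2 = (7 - (-4)·0.2593 - (2)·2.1111) / (9) = 0.4239
  x3 = (-10 - (2)·0.2593 - (-1)·0.6296) / (-5) = 1.9778
Change: (-0.0865, -0.2057, -0.1333) → max |·| = 0.2057

0.2057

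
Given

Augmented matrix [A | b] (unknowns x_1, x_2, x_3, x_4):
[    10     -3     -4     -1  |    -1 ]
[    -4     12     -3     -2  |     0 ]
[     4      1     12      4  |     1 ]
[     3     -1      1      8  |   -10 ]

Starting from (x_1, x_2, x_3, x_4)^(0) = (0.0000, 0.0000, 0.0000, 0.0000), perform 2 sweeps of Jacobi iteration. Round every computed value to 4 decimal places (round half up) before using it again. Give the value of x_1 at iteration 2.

Iteration 1:
  x_1 = (-1 - (-3)·0.0000 - (-4)·0.0000 - (-1)·0.0000) / (10) = -0.1000
  x_2 = (0 - (-4)·0.0000 - (-3)·0.0000 - (-2)·0.0000) / (12) = 0.0000
  x_3 = (1 - (4)·0.0000 - (1)·0.0000 - (4)·0.0000) / (12) = 0.0833
  x_4 = (-10 - (3)·0.0000 - (-1)·0.0000 - (1)·0.0000) / (8) = -1.2500
Iteration 2:
  x_1 = (-1 - (-3)·0.0000 - (-4)·0.0833 - (-1)·-1.2500) / (10) = -0.1917
  x_2 = (0 - (-4)·-0.1000 - (-3)·0.0833 - (-2)·-1.2500) / (12) = -0.2208
  x_3 = (1 - (4)·-0.1000 - (1)·0.0000 - (4)·-1.2500) / (12) = 0.5333
  x_4 = (-10 - (3)·-0.1000 - (-1)·0.0000 - (1)·0.0833) / (8) = -1.2229

-0.1917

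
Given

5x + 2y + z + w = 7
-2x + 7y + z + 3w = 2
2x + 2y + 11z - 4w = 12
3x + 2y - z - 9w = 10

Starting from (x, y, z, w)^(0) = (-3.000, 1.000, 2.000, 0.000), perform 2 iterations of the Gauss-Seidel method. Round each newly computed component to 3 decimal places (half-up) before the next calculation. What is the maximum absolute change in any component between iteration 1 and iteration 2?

0.780

Iteration 1:
  x = (7 - (2)·1.000 - (1)·2.000 - (1)·0.000) / (5) = 0.600
  y = (2 - (-2)·0.600 - (1)·2.000 - (3)·0.000) / (7) = 0.171
  z = (12 - (2)·0.600 - (2)·0.171 - (-4)·0.000) / (11) = 0.951
  w = (10 - (3)·0.600 - (2)·0.171 - (-1)·0.951) / (-9) = -0.979
Iteration 2:
  x = (7 - (2)·0.171 - (1)·0.951 - (1)·-0.979) / (5) = 1.337
  y = (2 - (-2)·1.337 - (1)·0.951 - (3)·-0.979) / (7) = 0.951
  z = (12 - (2)·1.337 - (2)·0.951 - (-4)·-0.979) / (11) = 0.319
  w = (10 - (3)·1.337 - (2)·0.951 - (-1)·0.319) / (-9) = -0.490
Change: (0.737, 0.780, -0.632, 0.489) → max |·| = 0.780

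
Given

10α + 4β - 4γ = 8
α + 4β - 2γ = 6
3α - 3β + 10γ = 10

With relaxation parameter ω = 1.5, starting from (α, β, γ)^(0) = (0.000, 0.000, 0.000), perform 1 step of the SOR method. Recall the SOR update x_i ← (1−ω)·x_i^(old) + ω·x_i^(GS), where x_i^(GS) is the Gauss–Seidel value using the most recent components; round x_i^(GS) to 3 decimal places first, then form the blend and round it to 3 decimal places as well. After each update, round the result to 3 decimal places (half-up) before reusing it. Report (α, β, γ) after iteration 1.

Iteration 1:
  α: GS value = (8 - (4)·0.000 - (-4)·0.000) / (10) = 0.800;  α ← (1−ω)·0.000 + ω·0.800 = 1.200
  β: GS value = (6 - (1)·1.200 - (-2)·0.000) / (4) = 1.200;  β ← (1−ω)·0.000 + ω·1.200 = 1.800
  γ: GS value = (10 - (3)·1.200 - (-3)·1.800) / (10) = 1.180;  γ ← (1−ω)·0.000 + ω·1.180 = 1.770

(1.200, 1.800, 1.770)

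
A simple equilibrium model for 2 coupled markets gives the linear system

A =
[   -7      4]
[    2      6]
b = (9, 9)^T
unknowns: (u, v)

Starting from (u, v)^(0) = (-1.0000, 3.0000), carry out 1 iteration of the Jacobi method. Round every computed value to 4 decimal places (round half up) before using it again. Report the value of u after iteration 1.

Iteration 1:
  u = (9 - (4)·3.0000) / (-7) = 0.4286
  v = (9 - (2)·-1.0000) / (6) = 1.8333

0.4286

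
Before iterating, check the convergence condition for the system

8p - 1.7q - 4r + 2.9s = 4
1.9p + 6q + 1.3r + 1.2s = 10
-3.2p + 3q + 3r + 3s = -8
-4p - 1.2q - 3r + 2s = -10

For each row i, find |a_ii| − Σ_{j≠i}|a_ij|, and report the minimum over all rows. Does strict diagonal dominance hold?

-6.2

row 1: |8| − (1.7+4+2.9) = -0.6
row 2: |6| − (1.9+1.3+1.2) = 1.6
row 3: |3| − (3.2+3+3) = -6.2
row 4: |2| − (4+1.2+3) = -6.2
minimum over rows = -6.2 → not strictly diagonally dominant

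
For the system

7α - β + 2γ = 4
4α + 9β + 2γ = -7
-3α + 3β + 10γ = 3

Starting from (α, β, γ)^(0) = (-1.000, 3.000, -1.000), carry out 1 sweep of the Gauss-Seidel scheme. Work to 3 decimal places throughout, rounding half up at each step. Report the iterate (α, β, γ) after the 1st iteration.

(1.286, -1.127, 1.024)

Iteration 1:
  α = (4 - (-1)·3.000 - (2)·-1.000) / (7) = 1.286
  β = (-7 - (4)·1.286 - (2)·-1.000) / (9) = -1.127
  γ = (3 - (-3)·1.286 - (3)·-1.127) / (10) = 1.024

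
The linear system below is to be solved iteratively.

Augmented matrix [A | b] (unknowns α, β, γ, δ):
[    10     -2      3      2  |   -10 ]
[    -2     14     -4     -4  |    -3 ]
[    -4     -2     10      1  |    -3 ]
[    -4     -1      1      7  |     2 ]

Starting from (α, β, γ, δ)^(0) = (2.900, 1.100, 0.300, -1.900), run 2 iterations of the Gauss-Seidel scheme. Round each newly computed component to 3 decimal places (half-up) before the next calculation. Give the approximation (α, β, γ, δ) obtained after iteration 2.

Iteration 1:
  α = (-10 - (-2)·1.100 - (3)·0.300 - (2)·-1.900) / (10) = -0.490
  β = (-3 - (-2)·-0.490 - (-4)·0.300 - (-4)·-1.900) / (14) = -0.741
  γ = (-3 - (-4)·-0.490 - (-2)·-0.741 - (1)·-1.900) / (10) = -0.454
  δ = (2 - (-4)·-0.490 - (-1)·-0.741 - (1)·-0.454) / (7) = -0.035
Iteration 2:
  α = (-10 - (-2)·-0.741 - (3)·-0.454 - (2)·-0.035) / (10) = -1.005
  β = (-3 - (-2)·-1.005 - (-4)·-0.454 - (-4)·-0.035) / (14) = -0.498
  γ = (-3 - (-4)·-1.005 - (-2)·-0.498 - (1)·-0.035) / (10) = -0.798
  δ = (2 - (-4)·-1.005 - (-1)·-0.498 - (1)·-0.798) / (7) = -0.246

(-1.005, -0.498, -0.798, -0.246)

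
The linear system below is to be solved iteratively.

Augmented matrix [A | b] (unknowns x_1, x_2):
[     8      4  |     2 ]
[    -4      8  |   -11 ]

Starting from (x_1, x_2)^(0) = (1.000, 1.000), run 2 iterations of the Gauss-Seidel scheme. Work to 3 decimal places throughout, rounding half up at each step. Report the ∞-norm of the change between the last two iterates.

1.250

Iteration 1:
  x_1 = (2 - (4)·1.000) / (8) = -0.250
  x_2 = (-11 - (-4)·-0.250) / (8) = -1.500
Iteration 2:
  x_1 = (2 - (4)·-1.500) / (8) = 1.000
  x_2 = (-11 - (-4)·1.000) / (8) = -0.875
Change: (1.250, 0.625) → max |·| = 1.250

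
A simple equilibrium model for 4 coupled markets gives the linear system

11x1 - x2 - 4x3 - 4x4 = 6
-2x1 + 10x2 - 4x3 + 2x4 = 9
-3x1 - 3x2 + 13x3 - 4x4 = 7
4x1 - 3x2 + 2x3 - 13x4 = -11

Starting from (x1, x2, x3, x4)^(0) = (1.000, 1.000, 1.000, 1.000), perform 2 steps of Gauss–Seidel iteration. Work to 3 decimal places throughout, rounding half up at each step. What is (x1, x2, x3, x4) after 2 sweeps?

Iteration 1:
  x1 = (6 - (-1)·1.000 - (-4)·1.000 - (-4)·1.000) / (11) = 1.364
  x2 = (9 - (-2)·1.364 - (-4)·1.000 - (2)·1.000) / (10) = 1.373
  x3 = (7 - (-3)·1.364 - (-3)·1.373 - (-4)·1.000) / (13) = 1.478
  x4 = (-11 - (4)·1.364 - (-3)·1.373 - (2)·1.478) / (-13) = 1.176
Iteration 2:
  x1 = (6 - (-1)·1.373 - (-4)·1.478 - (-4)·1.176) / (11) = 1.635
  x2 = (9 - (-2)·1.635 - (-4)·1.478 - (2)·1.176) / (10) = 1.583
  x3 = (7 - (-3)·1.635 - (-3)·1.583 - (-4)·1.176) / (13) = 1.643
  x4 = (-11 - (4)·1.635 - (-3)·1.583 - (2)·1.643) / (-13) = 1.237

(1.635, 1.583, 1.643, 1.237)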